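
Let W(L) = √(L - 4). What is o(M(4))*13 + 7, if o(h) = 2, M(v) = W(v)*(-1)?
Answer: 33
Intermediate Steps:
W(L) = √(-4 + L)
M(v) = -√(-4 + v) (M(v) = √(-4 + v)*(-1) = -√(-4 + v))
o(M(4))*13 + 7 = 2*13 + 7 = 26 + 7 = 33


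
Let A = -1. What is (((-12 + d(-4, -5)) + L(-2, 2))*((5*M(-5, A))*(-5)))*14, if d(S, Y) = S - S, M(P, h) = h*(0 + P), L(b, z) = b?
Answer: 24500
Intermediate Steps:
M(P, h) = P*h (M(P, h) = h*P = P*h)
d(S, Y) = 0
(((-12 + d(-4, -5)) + L(-2, 2))*((5*M(-5, A))*(-5)))*14 = (((-12 + 0) - 2)*((5*(-5*(-1)))*(-5)))*14 = ((-12 - 2)*((5*5)*(-5)))*14 = -350*(-5)*14 = -14*(-125)*14 = 1750*14 = 24500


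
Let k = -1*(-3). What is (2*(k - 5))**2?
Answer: 16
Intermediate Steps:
k = 3
(2*(k - 5))**2 = (2*(3 - 5))**2 = (2*(-2))**2 = (-4)**2 = 16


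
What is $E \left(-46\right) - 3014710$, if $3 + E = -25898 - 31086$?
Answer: $-393308$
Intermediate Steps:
$E = -56987$ ($E = -3 - 56984 = -56987$)
$E \left(-46\right) - 3014710 = \left(-56987\right) \left(-46\right) - 3014710 = 2621402 - 3014710 = -393308$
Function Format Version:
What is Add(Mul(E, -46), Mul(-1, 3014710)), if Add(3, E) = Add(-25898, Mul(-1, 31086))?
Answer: -393308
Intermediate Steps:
E = -56987 (E = Add(-3, Add(-25898, Mul(-1, 31086))) = Add(-3, Add(-25898, -31086)) = Add(-3, -56984) = -56987)
Add(Mul(E, -46), Mul(-1, 3014710)) = Add(Mul(-56987, -46), Mul(-1, 3014710)) = Add(2621402, -3014710) = -393308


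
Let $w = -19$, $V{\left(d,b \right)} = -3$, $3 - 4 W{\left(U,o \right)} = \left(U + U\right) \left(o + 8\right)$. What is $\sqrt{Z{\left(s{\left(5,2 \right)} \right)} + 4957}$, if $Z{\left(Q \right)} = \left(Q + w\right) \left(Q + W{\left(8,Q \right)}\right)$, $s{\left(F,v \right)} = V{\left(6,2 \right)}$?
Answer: $\frac{\sqrt{21786}}{2} \approx 73.8$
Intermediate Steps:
$W{\left(U,o \right)} = \frac{3}{4} - \frac{U \left(8 + o\right)}{2}$ ($W{\left(U,o \right)} = \frac{3}{4} - \frac{\left(U + U\right) \left(o + 8\right)}{4} = \frac{3}{4} - \frac{2 U \left(8 + o\right)}{4} = \frac{3}{4} - \frac{U \left(8 + o\right)}{2}$)
$s{\left(F,v \right)} = -3$
$Z{\left(Q \right)} = \left(-19 + Q\right) \left(- \frac{125}{4} - 3 Q\right)$ ($Z{\left(Q \right)} = \left(Q - 19\right) \left(Q - \left(\frac{125}{4} + 4 Q\right)\right) = \left(-19 + Q\right) \left(Q - \left(\frac{125}{4} + 4 Q\right)\right) = \left(-19 + Q\right) \left(- \frac{125}{4} - 3 Q\right)$)
$\sqrt{Z{\left(s{\left(5,2 \right)} \right)} + 4957} = \sqrt{\left(\frac{2375}{4} - 3 \left(-3\right)^{2} + \frac{103}{4} \left(-3\right)\right) + 4957} = \sqrt{\left(\frac{2375}{4} - 27 - \frac{309}{4}\right) + 4957} = \sqrt{\frac{979}{2} + 4957} = \sqrt{\frac{10893}{2}} = \frac{\sqrt{21786}}{2}$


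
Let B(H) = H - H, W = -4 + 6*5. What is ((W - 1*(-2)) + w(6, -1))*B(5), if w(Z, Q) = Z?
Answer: 0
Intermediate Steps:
W = 26 (W = -4 + 30 = 26)
B(H) = 0
((W - 1*(-2)) + w(6, -1))*B(5) = ((26 - 1*(-2)) + 6)*0 = ((26 + 2) + 6)*0 = (28 + 6)*0 = 34*0 = 0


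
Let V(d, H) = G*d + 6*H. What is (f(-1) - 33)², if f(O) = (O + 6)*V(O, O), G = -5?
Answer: 1444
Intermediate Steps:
V(d, H) = -5*d + 6*H
f(O) = O*(6 + O) (f(O) = (O + 6)*(-5*O + 6*O) = (6 + O)*O = O*(6 + O))
(f(-1) - 33)² = (-(6 - 1) - 33)² = (-1*5 - 33)² = (-5 - 33)² = (-38)² = 1444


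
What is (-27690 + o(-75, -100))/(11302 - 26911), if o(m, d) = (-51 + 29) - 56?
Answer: 9256/5203 ≈ 1.7790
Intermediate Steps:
o(m, d) = -78 (o(m, d) = -22 - 56 = -78)
(-27690 + o(-75, -100))/(11302 - 26911) = (-27690 - 78)/(11302 - 26911) = -27768/(-15609) = -27768*(-1/15609) = 9256/5203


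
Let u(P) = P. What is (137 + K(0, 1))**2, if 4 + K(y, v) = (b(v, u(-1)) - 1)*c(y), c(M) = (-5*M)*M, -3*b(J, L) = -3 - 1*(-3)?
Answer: 17689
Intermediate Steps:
b(J, L) = 0 (b(J, L) = -(-3 - 1*(-3))/3 = -(-3 + 3)/3 = -1/3*0 = 0)
c(M) = -5*M**2
K(y, v) = -4 + 5*y**2 (K(y, v) = -4 + (0 - 1)*(-5*y**2) = -4 - (-5)*y**2 = -4 + 5*y**2)
(137 + K(0, 1))**2 = (137 + (-4 + 5*0**2))**2 = (137 + (-4 + 5*0))**2 = (137 + (-4 + 0))**2 = (137 - 4)**2 = 133**2 = 17689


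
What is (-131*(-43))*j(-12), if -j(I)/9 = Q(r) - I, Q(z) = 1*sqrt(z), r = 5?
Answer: -608364 - 50697*sqrt(5) ≈ -7.2173e+5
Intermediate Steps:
Q(z) = sqrt(z)
j(I) = -9*sqrt(5) + 9*I (j(I) = -9*(sqrt(5) - I) = -9*sqrt(5) + 9*I)
(-131*(-43))*j(-12) = (-131*(-43))*(-9*sqrt(5) + 9*(-12)) = 5633*(-9*sqrt(5) - 108) = 5633*(-108 - 9*sqrt(5)) = -608364 - 50697*sqrt(5)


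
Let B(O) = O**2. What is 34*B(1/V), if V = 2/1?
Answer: 17/2 ≈ 8.5000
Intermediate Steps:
V = 2 (V = 2*1 = 2)
34*B(1/V) = 34*(1/2)**2 = 34*(1/4) = 17/2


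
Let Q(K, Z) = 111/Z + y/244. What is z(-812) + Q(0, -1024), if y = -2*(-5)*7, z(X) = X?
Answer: -50709619/62464 ≈ -811.82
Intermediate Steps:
y = 70 (y = 10*7 = 70)
Q(K, Z) = 35/122 + 111/Z (Q(K, Z) = 111/Z + 70/244 = 111/Z + 70*(1/244) = 111/Z + 35/122 = 35/122 + 111/Z)
z(-812) + Q(0, -1024) = -812 + (35/122 + 111/(-1024)) = -812 + (35/122 + 111*(-1/1024)) = -812 + (35/122 - 111/1024) = -812 + 11149/62464 = -50709619/62464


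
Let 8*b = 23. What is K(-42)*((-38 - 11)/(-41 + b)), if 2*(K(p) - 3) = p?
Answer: -7056/305 ≈ -23.134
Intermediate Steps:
b = 23/8 (b = (⅛)*23 = 23/8 ≈ 2.8750)
K(p) = 3 + p/2
K(-42)*((-38 - 11)/(-41 + b)) = (3 + (½)*(-42))*((-38 - 11)/(-41 + 23/8)) = (3 - 21)*(-49/(-305/8)) = -(-882)*(-8)/305 = -18*392/305 = -7056/305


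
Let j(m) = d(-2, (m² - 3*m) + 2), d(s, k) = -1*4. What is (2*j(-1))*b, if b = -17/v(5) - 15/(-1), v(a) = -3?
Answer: -496/3 ≈ -165.33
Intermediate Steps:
d(s, k) = -4
j(m) = -4
b = 62/3 (b = -17/(-3) - 15/(-1) = -17*(-⅓) - 15*(-1) = 17/3 + 15 = 62/3 ≈ 20.667)
(2*j(-1))*b = (2*(-4))*(62/3) = -8*62/3 = -496/3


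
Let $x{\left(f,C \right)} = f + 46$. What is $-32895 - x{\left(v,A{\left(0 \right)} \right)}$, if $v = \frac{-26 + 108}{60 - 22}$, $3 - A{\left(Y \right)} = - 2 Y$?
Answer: $- \frac{625920}{19} \approx -32943.0$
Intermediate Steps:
$A{\left(Y \right)} = 3 + 2 Y$ ($A{\left(Y \right)} = 3 - - 2 Y = 3 + 2 Y$)
$v = \frac{41}{19}$ ($v = \frac{82}{38} = 82 \cdot \frac{1}{38} = \frac{41}{19} \approx 2.1579$)
$x{\left(f,C \right)} = 46 + f$
$-32895 - x{\left(v,A{\left(0 \right)} \right)} = -32895 - \left(46 + \frac{41}{19}\right) = -32895 - \frac{915}{19} = - \frac{625920}{19}$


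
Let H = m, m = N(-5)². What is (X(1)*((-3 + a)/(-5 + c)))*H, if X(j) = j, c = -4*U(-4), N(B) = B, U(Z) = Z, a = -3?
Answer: -150/11 ≈ -13.636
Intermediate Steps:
c = 16 (c = -4*(-4) = 16)
m = 25 (m = (-5)² = 25)
H = 25
(X(1)*((-3 + a)/(-5 + c)))*H = (1*((-3 - 3)/(-5 + 16)))*25 = (1*(-6/11))*25 = -6/11*25 = -150/11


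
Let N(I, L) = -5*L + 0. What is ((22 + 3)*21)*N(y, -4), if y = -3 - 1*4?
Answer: 10500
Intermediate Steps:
y = -7 (y = -3 - 4 = -7)
N(I, L) = -5*L
((22 + 3)*21)*N(y, -4) = ((22 + 3)*21)*(-5*(-4)) = (25*21)*20 = 525*20 = 10500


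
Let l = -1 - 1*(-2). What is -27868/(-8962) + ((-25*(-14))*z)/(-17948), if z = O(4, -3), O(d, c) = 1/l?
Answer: 17751363/5744642 ≈ 3.0901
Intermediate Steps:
l = 1 (l = -1 + 2 = 1)
O(d, c) = 1 (O(d, c) = 1/1 = 1)
z = 1
-27868/(-8962) + ((-25*(-14))*z)/(-17948) = -27868/(-8962) + (-25*(-14)*1)/(-17948) = -27868*(-1/8962) + (350*1)*(-1/17948) = 13934/4481 + 350*(-1/17948) = 13934/4481 - 25/1282 = 17751363/5744642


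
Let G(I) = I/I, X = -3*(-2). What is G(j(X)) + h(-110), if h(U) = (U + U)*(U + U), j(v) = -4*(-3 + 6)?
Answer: 48401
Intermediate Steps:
X = 6
j(v) = -12 (j(v) = -4*3 = -12)
h(U) = 4*U² (h(U) = (2*U)*(2*U) = 4*U²)
G(I) = 1
G(j(X)) + h(-110) = 1 + 4*(-110)² = 1 + 4*12100 = 1 + 48400 = 48401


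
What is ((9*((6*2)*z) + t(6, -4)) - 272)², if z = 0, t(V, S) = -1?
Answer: 74529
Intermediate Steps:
((9*((6*2)*z) + t(6, -4)) - 272)² = ((9*((6*2)*0) - 1) - 272)² = ((9*(12*0) - 1) - 272)² = ((9*0 - 1) - 272)² = ((0 - 1) - 272)² = (-1 - 272)² = (-273)² = 74529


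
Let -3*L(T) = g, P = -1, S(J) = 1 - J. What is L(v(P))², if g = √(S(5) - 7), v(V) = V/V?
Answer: -11/9 ≈ -1.2222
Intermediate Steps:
v(V) = 1
g = I*√11 (g = √((1 - 1*5) - 7) = √((1 - 5) - 7) = √(-4 - 7) = √(-11) = I*√11 ≈ 3.3166*I)
L(T) = -I*√11/3
L(v(P))² = (-I*√11/3)² = -11/9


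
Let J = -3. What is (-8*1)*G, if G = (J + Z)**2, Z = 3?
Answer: 0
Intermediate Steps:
G = 0 (G = (-3 + 3)**2 = 0**2 = 0)
(-8*1)*G = -8*1*0 = -8*0 = 0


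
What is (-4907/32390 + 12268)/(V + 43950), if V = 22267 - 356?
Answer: 397355613/2133237790 ≈ 0.18627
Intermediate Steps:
V = 21911
(-4907/32390 + 12268)/(V + 43950) = (-4907/32390 + 12268)/(21911 + 43950) = (-4907*1/32390 + 12268)/65861 = (-4907/32390 + 12268)*(1/65861) = (397355613/32390)*(1/65861) = 397355613/2133237790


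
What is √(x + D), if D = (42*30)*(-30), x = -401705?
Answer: I*√439505 ≈ 662.95*I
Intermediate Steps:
D = -37800 (D = 1260*(-30) = -37800)
√(x + D) = √(-401705 - 37800) = √(-439505) = I*√439505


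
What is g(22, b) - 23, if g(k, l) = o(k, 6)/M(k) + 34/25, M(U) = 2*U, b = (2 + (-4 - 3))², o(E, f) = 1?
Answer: -23779/1100 ≈ -21.617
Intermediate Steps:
b = 25 (b = (2 - 7)² = (-5)² = 25)
g(k, l) = 34/25 + 1/(2*k) (g(k, l) = 1/(2*k) + 34/25 = 34/25 + 1/(2*k))
g(22, b) - 23 = (1/50)*(25 + 68*22)/22 - 23 = (1/50)*(1/22)*(25 + 1496) - 23 = (1/50)*(1/22)*1521 - 23 = 1521/1100 - 23 = -23779/1100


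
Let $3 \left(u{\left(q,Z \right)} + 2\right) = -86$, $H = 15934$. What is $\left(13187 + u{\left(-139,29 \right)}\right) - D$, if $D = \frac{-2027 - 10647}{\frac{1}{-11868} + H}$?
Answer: $\frac{7464225083555}{567314133} \approx 13157.0$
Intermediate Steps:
$u{\left(q,Z \right)} = - \frac{92}{3}$ ($u{\left(q,Z \right)} = -2 + \frac{1}{3} \left(-86\right) = -2 - \frac{86}{3} = - \frac{92}{3}$)
$D = - \frac{150415032}{189104711}$ ($D = \frac{-2027 - 10647}{\frac{1}{-11868} + 15934} = - \frac{12674}{- \frac{1}{11868} + 15934} = - \frac{12674}{\frac{189104711}{11868}} = \left(-12674\right) \frac{11868}{189104711} = - \frac{150415032}{189104711} \approx -0.79541$)
$\left(13187 + u{\left(-139,29 \right)}\right) - D = \left(13187 - \frac{92}{3}\right) - - \frac{150415032}{189104711} = \frac{39469}{3} + \frac{150415032}{189104711} = \frac{7464225083555}{567314133}$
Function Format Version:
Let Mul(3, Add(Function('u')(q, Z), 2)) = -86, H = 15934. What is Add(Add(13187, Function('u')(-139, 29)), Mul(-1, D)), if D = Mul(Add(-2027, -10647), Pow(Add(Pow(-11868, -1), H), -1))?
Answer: Rational(7464225083555, 567314133) ≈ 13157.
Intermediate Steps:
Function('u')(q, Z) = Rational(-92, 3) (Function('u')(q, Z) = Add(-2, Mul(Rational(1, 3), -86)) = Add(-2, Rational(-86, 3)) = Rational(-92, 3))
D = Rational(-150415032, 189104711) (D = Mul(Add(-2027, -10647), Pow(Add(Pow(-11868, -1), 15934), -1)) = Mul(-12674, Pow(Add(Rational(-1, 11868), 15934), -1)) = Mul(-12674, Pow(Rational(189104711, 11868), -1)) = Mul(-12674, Rational(11868, 189104711)) = Rational(-150415032, 189104711) ≈ -0.79541)
Add(Add(13187, Function('u')(-139, 29)), Mul(-1, D)) = Add(Add(13187, Rational(-92, 3)), Mul(-1, Rational(-150415032, 189104711))) = Add(Rational(39469, 3), Rational(150415032, 189104711)) = Rational(7464225083555, 567314133)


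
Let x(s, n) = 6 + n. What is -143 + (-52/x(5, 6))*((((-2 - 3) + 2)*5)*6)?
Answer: 247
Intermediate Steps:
-143 + (-52/x(5, 6))*((((-2 - 3) + 2)*5)*6) = -143 + (-52/(6 + 6))*((((-2 - 3) + 2)*5)*6) = -143 + (-52/12)*(((-5 + 2)*5)*6) = -143 + (-52*1/12)*(-3*5*6) = -143 - (-65)*6 = -143 - 13/3*(-90) = -143 + 390 = 247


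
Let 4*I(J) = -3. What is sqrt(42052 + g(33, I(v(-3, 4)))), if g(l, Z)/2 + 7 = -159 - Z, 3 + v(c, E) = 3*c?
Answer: sqrt(166886)/2 ≈ 204.26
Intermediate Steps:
v(c, E) = -3 + 3*c
I(J) = -3/4 (I(J) = (1/4)*(-3) = -3/4)
g(l, Z) = -332 - 2*Z (g(l, Z) = -14 + 2*(-159 - Z) = -14 + (-318 - 2*Z) = -332 - 2*Z)
sqrt(42052 + g(33, I(v(-3, 4)))) = sqrt(42052 + (-332 - 2*(-3/4))) = sqrt(42052 + (-332 + 3/2)) = sqrt(42052 - 661/2) = sqrt(83443/2) = sqrt(166886)/2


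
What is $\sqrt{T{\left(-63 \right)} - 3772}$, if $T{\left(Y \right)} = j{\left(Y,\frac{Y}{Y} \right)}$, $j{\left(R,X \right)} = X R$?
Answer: $i \sqrt{3835} \approx 61.927 i$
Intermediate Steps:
$j{\left(R,X \right)} = R X$
$T{\left(Y \right)} = Y$ ($T{\left(Y \right)} = Y \frac{Y}{Y} = Y 1 = Y$)
$\sqrt{T{\left(-63 \right)} - 3772} = \sqrt{-63 - 3772} = \sqrt{-3835} = i \sqrt{3835}$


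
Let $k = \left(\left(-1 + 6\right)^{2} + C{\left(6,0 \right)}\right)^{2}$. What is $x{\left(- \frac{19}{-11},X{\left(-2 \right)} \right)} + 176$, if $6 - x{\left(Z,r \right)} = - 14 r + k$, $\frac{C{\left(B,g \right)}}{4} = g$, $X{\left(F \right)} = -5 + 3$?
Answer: $-471$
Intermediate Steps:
$X{\left(F \right)} = -2$
$C{\left(B,g \right)} = 4 g$
$k = 625$ ($k = \left(\left(-1 + 6\right)^{2} + 4 \cdot 0\right)^{2} = \left(5^{2} + 0\right)^{2} = \left(25 + 0\right)^{2} = 25^{2} = 625$)
$x{\left(Z,r \right)} = -619 + 14 r$ ($x{\left(Z,r \right)} = 6 - \left(- 14 r + 625\right) = 6 - \left(625 - 14 r\right) = 6 + \left(-625 + 14 r\right) = -619 + 14 r$)
$x{\left(- \frac{19}{-11},X{\left(-2 \right)} \right)} + 176 = \left(-619 + 14 \left(-2\right)\right) + 176 = \left(-619 - 28\right) + 176 = -647 + 176 = -471$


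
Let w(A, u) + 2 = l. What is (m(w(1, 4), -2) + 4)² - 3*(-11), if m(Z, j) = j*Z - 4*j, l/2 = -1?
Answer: 433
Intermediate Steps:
l = -2 (l = 2*(-1) = -2)
w(A, u) = -4 (w(A, u) = -2 - 2 = -4)
m(Z, j) = -4*j + Z*j (m(Z, j) = Z*j - 4*j = -4*j + Z*j)
(m(w(1, 4), -2) + 4)² - 3*(-11) = (-2*(-4 - 4) + 4)² - 3*(-11) = (-2*(-8) + 4)² + 33 = (16 + 4)² + 33 = 20² + 33 = 400 + 33 = 433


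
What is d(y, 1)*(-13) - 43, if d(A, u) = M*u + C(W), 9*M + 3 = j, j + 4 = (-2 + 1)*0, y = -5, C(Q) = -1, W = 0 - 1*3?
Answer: -179/9 ≈ -19.889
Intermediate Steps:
W = -3 (W = 0 - 3 = -3)
j = -4 (j = -4 + (-2 + 1)*0 = -4 - 1*0 = -4 + 0 = -4)
M = -7/9 (M = -1/3 + (1/9)*(-4) = -1/3 - 4/9 = -7/9 ≈ -0.77778)
d(A, u) = -1 - 7*u/9 (d(A, u) = -7*u/9 - 1 = -1 - 7*u/9)
d(y, 1)*(-13) - 43 = (-1 - 7/9*1)*(-13) - 43 = (-1 - 7/9)*(-13) - 43 = -16/9*(-13) - 43 = 208/9 - 43 = -179/9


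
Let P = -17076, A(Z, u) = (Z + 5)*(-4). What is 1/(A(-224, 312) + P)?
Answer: -1/16200 ≈ -6.1728e-5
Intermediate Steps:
A(Z, u) = -20 - 4*Z (A(Z, u) = (5 + Z)*(-4) = -20 - 4*Z)
1/(A(-224, 312) + P) = 1/((-20 - 4*(-224)) - 17076) = 1/((-20 + 896) - 17076) = 1/(876 - 17076) = 1/(-16200) = -1/16200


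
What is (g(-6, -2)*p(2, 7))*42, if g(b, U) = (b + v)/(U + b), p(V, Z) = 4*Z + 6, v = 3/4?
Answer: 7497/8 ≈ 937.13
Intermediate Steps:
v = ¾ (v = 3*(¼) = ¾ ≈ 0.75000)
p(V, Z) = 6 + 4*Z
g(b, U) = (¾ + b)/(U + b) (g(b, U) = (b + ¾)/(U + b) = (¾ + b)/(U + b))
(g(-6, -2)*p(2, 7))*42 = (((¾ - 6)/(-2 - 6))*(6 + 4*7))*42 = ((-21/4/(-8))*(6 + 28))*42 = (-⅛*(-21/4)*34)*42 = ((21/32)*34)*42 = (357/16)*42 = 7497/8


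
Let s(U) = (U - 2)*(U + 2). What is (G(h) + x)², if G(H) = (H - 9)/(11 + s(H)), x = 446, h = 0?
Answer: 9690769/49 ≈ 1.9777e+5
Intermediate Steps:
s(U) = (-2 + U)*(2 + U)
G(H) = (-9 + H)/(7 + H²) (G(H) = (H - 9)/(11 + (-4 + H²)) = (-9 + H)/(7 + H²))
(G(h) + x)² = ((-9 + 0)/(7 + 0²) + 446)² = (-9/(7 + 0) + 446)² = (-9/7 + 446)² = (3113/7)² = 9690769/49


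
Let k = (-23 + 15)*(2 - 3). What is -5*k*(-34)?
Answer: 1360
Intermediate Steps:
k = 8 (k = -8*(-1) = 8)
-5*k*(-34) = -5*8*(-34) = -40*(-34) = 1360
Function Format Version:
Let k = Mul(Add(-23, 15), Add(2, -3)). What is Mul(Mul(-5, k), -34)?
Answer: 1360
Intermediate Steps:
k = 8 (k = Mul(-8, -1) = 8)
Mul(Mul(-5, k), -34) = Mul(Mul(-5, 8), -34) = Mul(-40, -34) = 1360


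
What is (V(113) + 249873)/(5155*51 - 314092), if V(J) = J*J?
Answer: -262642/51187 ≈ -5.1310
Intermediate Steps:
V(J) = J**2
(V(113) + 249873)/(5155*51 - 314092) = (113**2 + 249873)/(5155*51 - 314092) = (12769 + 249873)/(262905 - 314092) = 262642/(-51187) = 262642*(-1/51187) = -262642/51187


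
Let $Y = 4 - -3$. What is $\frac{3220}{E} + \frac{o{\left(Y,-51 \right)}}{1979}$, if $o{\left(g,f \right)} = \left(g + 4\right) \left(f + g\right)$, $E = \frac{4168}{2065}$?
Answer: $\frac{3289236847}{2062118} \approx 1595.1$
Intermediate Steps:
$E = \frac{4168}{2065}$ ($E = 4168 \cdot \frac{1}{2065} = \frac{4168}{2065} \approx 2.0184$)
$Y = 7$ ($Y = 4 + 3 = 7$)
$o{\left(g,f \right)} = \left(4 + g\right) \left(f + g\right)$
$\frac{3220}{E} + \frac{o{\left(Y,-51 \right)}}{1979} = \frac{3220}{\frac{4168}{2065}} + \frac{7^{2} + 4 \left(-51\right) + 4 \cdot 7 - 357}{1979} = 3220 \cdot \frac{2065}{4168} + \left(49 - 204 + 28 - 357\right) \frac{1}{1979} = \frac{1662325}{1042} - \frac{484}{1979} = \frac{3289236847}{2062118}$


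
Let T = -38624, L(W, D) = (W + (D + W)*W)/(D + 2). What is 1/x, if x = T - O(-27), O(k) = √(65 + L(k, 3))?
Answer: -96560/3729532967 + √4730/7459065934 ≈ -2.5881e-5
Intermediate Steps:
L(W, D) = (W + W*(D + W))/(2 + D)
O(k) = √(65 + k*(4 + k)/5) (O(k) = √(65 + k*(1 + 3 + k)/(2 + 3)) = √(65 + k*(4 + k)/5))
x = -38624 - √4730/5 (x = -38624 - √5*√(325 - 27*(4 - 27))/5 = -38624 - √5*√(325 - 27*(-23))/5 = -38624 - √5*√(325 + 621)/5 = -38624 - √5*√946/5 = -38624 - √4730/5 ≈ -38638.)
1/x = 1/(-38624 - √4730/5)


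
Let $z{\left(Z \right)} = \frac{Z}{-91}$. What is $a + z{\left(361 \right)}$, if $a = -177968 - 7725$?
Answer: $- \frac{16898424}{91} \approx -1.857 \cdot 10^{5}$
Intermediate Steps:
$a = -185693$ ($a = -177968 - 7725 = -185693$)
$z{\left(Z \right)} = - \frac{Z}{91}$ ($z{\left(Z \right)} = Z \left(- \frac{1}{91}\right) = - \frac{Z}{91}$)
$a + z{\left(361 \right)} = -185693 - \frac{361}{91} = - \frac{16898424}{91}$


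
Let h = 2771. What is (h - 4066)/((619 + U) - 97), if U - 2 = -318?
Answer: -1295/206 ≈ -6.2864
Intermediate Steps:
U = -316 (U = 2 - 318 = -316)
(h - 4066)/((619 + U) - 97) = (2771 - 4066)/((619 - 316) - 97) = -1295/(303 - 97) = -1295/206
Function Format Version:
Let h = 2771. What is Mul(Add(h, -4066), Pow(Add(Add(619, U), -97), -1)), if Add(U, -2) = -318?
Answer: Rational(-1295, 206) ≈ -6.2864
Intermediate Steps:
U = -316 (U = Add(2, -318) = -316)
Mul(Add(h, -4066), Pow(Add(Add(619, U), -97), -1)) = Mul(Add(2771, -4066), Pow(Add(Add(619, -316), -97), -1)) = Mul(-1295, Pow(Add(303, -97), -1)) = Mul(-1295, Pow(206, -1)) = Mul(-1295, Rational(1, 206)) = Rational(-1295, 206)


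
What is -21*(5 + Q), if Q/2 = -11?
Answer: 357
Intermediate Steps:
Q = -22 (Q = 2*(-11) = -22)
-21*(5 + Q) = -21*(5 - 22) = -21*(-17) = 357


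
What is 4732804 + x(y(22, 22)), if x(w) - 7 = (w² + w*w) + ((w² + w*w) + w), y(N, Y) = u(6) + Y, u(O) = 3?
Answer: 4735336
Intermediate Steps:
y(N, Y) = 3 + Y
x(w) = 7 + w + 4*w² (x(w) = 7 + ((w² + w*w) + ((w² + w*w) + w)) = 7 + ((w² + w²) + ((w² + w²) + w)) = 7 + (2*w² + (2*w² + w)) = 7 + (2*w² + (w + 2*w²)) = 7 + (w + 4*w²) = 7 + w + 4*w²)
4732804 + x(y(22, 22)) = 4732804 + (7 + (3 + 22) + 4*(3 + 22)²) = 4732804 + (7 + 25 + 4*25²) = 4732804 + (7 + 25 + 4*625) = 4732804 + (7 + 25 + 2500) = 4732804 + 2532 = 4735336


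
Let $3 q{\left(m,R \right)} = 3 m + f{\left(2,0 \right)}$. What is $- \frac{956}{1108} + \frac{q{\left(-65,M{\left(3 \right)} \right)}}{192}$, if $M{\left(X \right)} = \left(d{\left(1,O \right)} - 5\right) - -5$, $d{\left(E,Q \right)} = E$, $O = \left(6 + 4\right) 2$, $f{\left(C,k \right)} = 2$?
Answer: $- \frac{191125}{159552} \approx -1.1979$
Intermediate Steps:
$O = 20$ ($O = 10 \cdot 2 = 20$)
$M{\left(X \right)} = 1$ ($M{\left(X \right)} = \left(1 - 5\right) - -5 = \left(1 - 5\right) + 5 = -4 + 5 = 1$)
$q{\left(m,R \right)} = \frac{2}{3} + m$ ($q{\left(m,R \right)} = \frac{3 m + 2}{3} = \frac{2 + 3 m}{3} = \frac{2}{3} + m$)
$- \frac{956}{1108} + \frac{q{\left(-65,M{\left(3 \right)} \right)}}{192} = - \frac{956}{1108} + \frac{\frac{2}{3} - 65}{192} = \left(-956\right) \frac{1}{1108} - \frac{193}{576} = - \frac{239}{277} - \frac{193}{576} = - \frac{191125}{159552}$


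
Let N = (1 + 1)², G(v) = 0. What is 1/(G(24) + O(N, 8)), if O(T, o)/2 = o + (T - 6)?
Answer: 1/12 ≈ 0.083333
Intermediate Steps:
N = 4 (N = 2² = 4)
O(T, o) = -12 + 2*T + 2*o (O(T, o) = 2*(o + (T - 6)) = 2*(o + (-6 + T)) = 2*(-6 + T + o) = -12 + 2*T + 2*o)
1/(G(24) + O(N, 8)) = 1/(0 + (-12 + 2*4 + 2*8)) = 1/(0 + (-12 + 8 + 16)) = 1/(0 + 12) = 1/12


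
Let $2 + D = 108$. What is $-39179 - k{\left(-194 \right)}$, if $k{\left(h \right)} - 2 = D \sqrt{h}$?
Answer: $-39181 - 106 i \sqrt{194} \approx -39181.0 - 1476.4 i$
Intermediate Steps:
$D = 106$ ($D = -2 + 108 = 106$)
$k{\left(h \right)} = 2 + 106 \sqrt{h}$
$-39179 - k{\left(-194 \right)} = -39179 - \left(2 + 106 \sqrt{-194}\right) = -39179 - \left(2 + 106 i \sqrt{194}\right) = -39181 - 106 i \sqrt{194}$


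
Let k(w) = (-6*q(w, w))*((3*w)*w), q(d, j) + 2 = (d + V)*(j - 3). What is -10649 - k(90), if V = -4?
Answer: 1090573351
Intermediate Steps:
q(d, j) = -2 + (-4 + d)*(-3 + j) (q(d, j) = -2 + (d - 4)*(j - 3) = -2 + (-4 + d)*(-3 + j))
k(w) = 3*w²*(-60 - 6*w² + 42*w) (k(w) = (-6*(10 - 4*w - 3*w + w*w))*((3*w)*w) = (-6*(10 - 4*w - 3*w + w²))*(3*w²) = (-6*(10 + w² - 7*w))*(3*w²) = (-60 - 6*w² + 42*w)*(3*w²) = 3*w²*(-60 - 6*w² + 42*w))
-10649 - k(90) = -10649 - 18*90²*(-10 - 1*90² + 7*90) = -10649 - 18*8100*(-10 - 1*8100 + 630) = -10649 - 18*8100*(-10 - 8100 + 630) = -10649 - 18*8100*(-7480) = -10649 - 1*(-1090584000) = -10649 + 1090584000 = 1090573351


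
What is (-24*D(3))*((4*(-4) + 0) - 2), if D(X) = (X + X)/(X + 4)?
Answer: 2592/7 ≈ 370.29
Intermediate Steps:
D(X) = 2*X/(4 + X) (D(X) = (2*X)/(4 + X) = 2*X/(4 + X))
(-24*D(3))*((4*(-4) + 0) - 2) = (-48*3/(4 + 3))*((4*(-4) + 0) - 2) = (-48*3/7)*((-16 + 0) - 2) = (-48*3/7)*(-16 - 2) = -24*6/7*(-18) = -144/7*(-18) = 2592/7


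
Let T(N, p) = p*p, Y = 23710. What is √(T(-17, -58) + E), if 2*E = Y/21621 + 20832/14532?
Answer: √47082881914453923/3740433 ≈ 58.011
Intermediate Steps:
T(N, p) = p²
E = 4731919/3740433 (E = (23710/21621 + 20832/14532)/2 = (23710*(1/21621) + 20832*(1/14532))/2 = (23710/21621 + 248/173)/2 = (½)*(9463838/3740433) = 4731919/3740433 ≈ 1.2651)
√(T(-17, -58) + E) = √((-58)² + 4731919/3740433) = √(3364 + 4731919/3740433) = √(12587548531/3740433) = √47082881914453923/3740433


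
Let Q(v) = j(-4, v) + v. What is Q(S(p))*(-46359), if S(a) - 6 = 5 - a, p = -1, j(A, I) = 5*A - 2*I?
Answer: 1483488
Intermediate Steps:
j(A, I) = -2*I + 5*A
S(a) = 11 - a (S(a) = 6 + (5 - a) = 11 - a)
Q(v) = -20 - v (Q(v) = (-2*v + 5*(-4)) + v = (-2*v - 20) + v = (-20 - 2*v) + v = -20 - v)
Q(S(p))*(-46359) = (-20 - (11 - 1*(-1)))*(-46359) = (-20 - (11 + 1))*(-46359) = (-20 - 1*12)*(-46359) = (-20 - 12)*(-46359) = -32*(-46359) = 1483488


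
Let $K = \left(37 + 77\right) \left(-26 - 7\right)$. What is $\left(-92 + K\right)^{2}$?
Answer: $14853316$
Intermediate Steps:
$K = -3762$ ($K = 114 \left(-33\right) = -3762$)
$\left(-92 + K\right)^{2} = \left(-92 - 3762\right)^{2} = \left(-3854\right)^{2} = 14853316$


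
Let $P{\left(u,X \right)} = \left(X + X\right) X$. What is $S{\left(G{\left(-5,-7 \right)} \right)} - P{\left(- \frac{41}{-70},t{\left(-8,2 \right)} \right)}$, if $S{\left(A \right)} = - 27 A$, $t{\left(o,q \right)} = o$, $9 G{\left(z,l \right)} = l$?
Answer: $-107$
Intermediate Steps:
$G{\left(z,l \right)} = \frac{l}{9}$
$P{\left(u,X \right)} = 2 X^{2}$ ($P{\left(u,X \right)} = 2 X X = 2 X^{2}$)
$S{\left(G{\left(-5,-7 \right)} \right)} - P{\left(- \frac{41}{-70},t{\left(-8,2 \right)} \right)} = - 27 \cdot \frac{1}{9} \left(-7\right) - 2 \left(-8\right)^{2} = \left(-27\right) \left(- \frac{7}{9}\right) - 2 \cdot 64 = 21 - 128 = -107$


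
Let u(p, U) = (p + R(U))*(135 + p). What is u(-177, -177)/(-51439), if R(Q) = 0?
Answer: -7434/51439 ≈ -0.14452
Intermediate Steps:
u(p, U) = p*(135 + p) (u(p, U) = (p + 0)*(135 + p) = p*(135 + p))
u(-177, -177)/(-51439) = -177*(135 - 177)/(-51439) = -177*(-42)*(-1/51439) = 7434*(-1/51439) = -7434/51439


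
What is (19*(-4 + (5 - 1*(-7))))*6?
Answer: 912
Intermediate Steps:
(19*(-4 + (5 - 1*(-7))))*6 = (19*(-4 + (5 + 7)))*6 = (19*(-4 + 12))*6 = (19*8)*6 = 152*6 = 912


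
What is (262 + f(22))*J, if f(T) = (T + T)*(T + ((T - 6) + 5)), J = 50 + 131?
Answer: 389874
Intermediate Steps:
J = 181
f(T) = 2*T*(-1 + 2*T) (f(T) = (2*T)*(T + ((-6 + T) + 5)) = (2*T)*(T + (-1 + T)) = (2*T)*(-1 + 2*T) = 2*T*(-1 + 2*T))
(262 + f(22))*J = (262 + 2*22*(-1 + 2*22))*181 = (262 + 2*22*(-1 + 44))*181 = (262 + 2*22*43)*181 = (262 + 1892)*181 = 2154*181 = 389874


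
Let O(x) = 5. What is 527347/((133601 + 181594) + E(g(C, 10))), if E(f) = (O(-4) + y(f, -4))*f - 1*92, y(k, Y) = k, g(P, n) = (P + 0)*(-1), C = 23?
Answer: 527347/315517 ≈ 1.6714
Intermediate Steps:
g(P, n) = -P (g(P, n) = P*(-1) = -P)
E(f) = -92 + f*(5 + f) (E(f) = (5 + f)*f - 1*92 = f*(5 + f) - 92 = -92 + f*(5 + f))
527347/((133601 + 181594) + E(g(C, 10))) = 527347/((133601 + 181594) + (-92 + (-1*23)² + 5*(-1*23))) = 527347/(315195 + (-92 + (-23)² + 5*(-23))) = 527347/(315195 + (-92 + 529 - 115)) = 527347/(315195 + 322) = 527347/315517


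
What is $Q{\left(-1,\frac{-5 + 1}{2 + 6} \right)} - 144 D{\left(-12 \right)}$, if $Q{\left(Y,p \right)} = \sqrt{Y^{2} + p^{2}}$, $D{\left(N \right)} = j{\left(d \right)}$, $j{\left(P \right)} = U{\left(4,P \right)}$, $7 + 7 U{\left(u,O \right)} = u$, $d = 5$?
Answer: $\frac{432}{7} + \frac{\sqrt{5}}{2} \approx 62.832$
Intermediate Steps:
$U{\left(u,O \right)} = -1 + \frac{u}{7}$
$j{\left(P \right)} = - \frac{3}{7}$ ($j{\left(P \right)} = -1 + \frac{1}{7} \cdot 4 = -1 + \frac{4}{7} = - \frac{3}{7}$)
$D{\left(N \right)} = - \frac{3}{7}$
$Q{\left(-1,\frac{-5 + 1}{2 + 6} \right)} - 144 D{\left(-12 \right)} = \sqrt{\left(-1\right)^{2} + \left(\frac{-5 + 1}{2 + 6}\right)^{2}} - - \frac{432}{7} = \sqrt{1 + \left(- \frac{4}{8}\right)^{2}} + \frac{432}{7} = \sqrt{1 + \left(\left(-4\right) \frac{1}{8}\right)^{2}} + \frac{432}{7} = \sqrt{1 + \left(- \frac{1}{2}\right)^{2}} + \frac{432}{7} = \sqrt{1 + \frac{1}{4}} + \frac{432}{7} = \sqrt{\frac{5}{4}} + \frac{432}{7} = \frac{\sqrt{5}}{2} + \frac{432}{7} = \frac{432}{7} + \frac{\sqrt{5}}{2}$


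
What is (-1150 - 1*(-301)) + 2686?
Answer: 1837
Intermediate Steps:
(-1150 - 1*(-301)) + 2686 = (-1150 + 301) + 2686 = -849 + 2686 = 1837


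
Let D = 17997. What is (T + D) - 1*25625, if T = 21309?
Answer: 13681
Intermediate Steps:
(T + D) - 1*25625 = (21309 + 17997) - 1*25625 = 39306 - 25625 = 13681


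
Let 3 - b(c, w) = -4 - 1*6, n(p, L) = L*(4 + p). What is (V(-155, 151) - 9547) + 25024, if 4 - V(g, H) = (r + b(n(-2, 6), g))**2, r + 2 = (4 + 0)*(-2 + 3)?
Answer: 15256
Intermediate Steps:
b(c, w) = 13 (b(c, w) = 3 - (-4 - 1*6) = 3 - (-4 - 6) = 3 - 1*(-10) = 3 + 10 = 13)
r = 2 (r = -2 + (4 + 0)*(-2 + 3) = -2 + 4*1 = -2 + 4 = 2)
V(g, H) = -221 (V(g, H) = 4 - (2 + 13)**2 = 4 - 1*15**2 = 4 - 1*225 = 4 - 225 = -221)
(V(-155, 151) - 9547) + 25024 = (-221 - 9547) + 25024 = -9768 + 25024 = 15256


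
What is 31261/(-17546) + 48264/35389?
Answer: -259455385/620935394 ≈ -0.41785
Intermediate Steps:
31261/(-17546) + 48264/35389 = 31261*(-1/17546) + 48264*(1/35389) = -31261/17546 + 48264/35389 = -259455385/620935394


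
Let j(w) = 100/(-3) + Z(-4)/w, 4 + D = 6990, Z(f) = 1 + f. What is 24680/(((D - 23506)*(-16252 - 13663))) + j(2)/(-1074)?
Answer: 2586149003/79614943380 ≈ 0.032483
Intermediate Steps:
D = 6986 (D = -4 + 6990 = 6986)
j(w) = -100/3 - 3/w (j(w) = 100/(-3) + (1 - 4)/w = 100*(-1/3) - 3/w = -100/3 - 3/w)
24680/(((D - 23506)*(-16252 - 13663))) + j(2)/(-1074) = 24680/(((6986 - 23506)*(-16252 - 13663))) + (-100/3 - 3/2)/(-1074) = 24680/((-16520*(-29915))) + (-100/3 - 3*1/2)*(-1/1074) = 24680/494195800 + (-100/3 - 3/2)*(-1/1074) = 24680*(1/494195800) - 209/6*(-1/1074) = 617/12354895 + 209/6444 = 2586149003/79614943380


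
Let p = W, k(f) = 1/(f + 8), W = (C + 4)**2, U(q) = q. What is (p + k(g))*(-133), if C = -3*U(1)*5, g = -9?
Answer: -15960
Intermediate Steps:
C = -15 (C = -3*1*5 = -3*5 = -15)
W = 121 (W = (-15 + 4)**2 = (-11)**2 = 121)
k(f) = 1/(8 + f)
p = 121
(p + k(g))*(-133) = (121 + 1/(8 - 9))*(-133) = (121 + 1/(-1))*(-133) = (121 - 1)*(-133) = 120*(-133) = -15960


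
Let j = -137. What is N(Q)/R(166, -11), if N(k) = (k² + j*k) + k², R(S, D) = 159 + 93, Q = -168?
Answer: 946/3 ≈ 315.33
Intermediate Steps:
R(S, D) = 252
N(k) = -137*k + 2*k² (N(k) = (k² - 137*k) + k² = -137*k + 2*k²)
N(Q)/R(166, -11) = -168*(-137 + 2*(-168))/252 = -168*(-137 - 336)*(1/252) = -168*(-473)*(1/252) = 79464*(1/252) = 946/3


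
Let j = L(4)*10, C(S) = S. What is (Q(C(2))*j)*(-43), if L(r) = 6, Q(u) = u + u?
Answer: -10320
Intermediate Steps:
Q(u) = 2*u
j = 60 (j = 6*10 = 60)
(Q(C(2))*j)*(-43) = ((2*2)*60)*(-43) = (4*60)*(-43) = 240*(-43) = -10320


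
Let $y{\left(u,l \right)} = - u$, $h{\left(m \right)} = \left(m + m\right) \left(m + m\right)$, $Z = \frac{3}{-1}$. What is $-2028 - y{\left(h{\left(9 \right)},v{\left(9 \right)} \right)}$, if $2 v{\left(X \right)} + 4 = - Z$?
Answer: $-1704$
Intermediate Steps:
$Z = -3$ ($Z = 3 \left(-1\right) = -3$)
$v{\left(X \right)} = - \frac{1}{2}$ ($v{\left(X \right)} = -2 + \frac{\left(-1\right) \left(-3\right)}{2} = -2 + \frac{1}{2} \cdot 3 = -2 + \frac{3}{2} = - \frac{1}{2}$)
$h{\left(m \right)} = 4 m^{2}$ ($h{\left(m \right)} = 2 m 2 m = 4 m^{2}$)
$-2028 - y{\left(h{\left(9 \right)},v{\left(9 \right)} \right)} = -2028 - - 4 \cdot 9^{2} = -2028 - - 4 \cdot 81 = -2028 - \left(-1\right) 324 = -2028 - -324 = -2028 + 324 = -1704$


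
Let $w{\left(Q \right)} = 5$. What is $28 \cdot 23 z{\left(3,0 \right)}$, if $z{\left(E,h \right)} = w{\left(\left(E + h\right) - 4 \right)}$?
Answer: $3220$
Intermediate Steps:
$z{\left(E,h \right)} = 5$
$28 \cdot 23 z{\left(3,0 \right)} = 28 \cdot 23 \cdot 5 = 644 \cdot 5 = 3220$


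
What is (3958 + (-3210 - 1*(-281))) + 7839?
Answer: 8868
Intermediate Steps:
(3958 + (-3210 - 1*(-281))) + 7839 = (3958 + (-3210 + 281)) + 7839 = (3958 - 2929) + 7839 = 1029 + 7839 = 8868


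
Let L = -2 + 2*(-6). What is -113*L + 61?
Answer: 1643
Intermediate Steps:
L = -14 (L = -2 - 12 = -14)
-113*L + 61 = -113*(-14) + 61 = 1582 + 61 = 1643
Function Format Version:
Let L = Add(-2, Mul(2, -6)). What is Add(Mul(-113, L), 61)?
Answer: 1643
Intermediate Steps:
L = -14 (L = Add(-2, -12) = -14)
Add(Mul(-113, L), 61) = Add(Mul(-113, -14), 61) = Add(1582, 61) = 1643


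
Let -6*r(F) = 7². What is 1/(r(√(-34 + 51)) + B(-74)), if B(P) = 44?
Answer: 6/215 ≈ 0.027907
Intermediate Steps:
r(F) = -49/6 (r(F) = -⅙*7² = -⅙*49 = -49/6)
1/(r(√(-34 + 51)) + B(-74)) = 1/(-49/6 + 44) = 1/(215/6) = 6/215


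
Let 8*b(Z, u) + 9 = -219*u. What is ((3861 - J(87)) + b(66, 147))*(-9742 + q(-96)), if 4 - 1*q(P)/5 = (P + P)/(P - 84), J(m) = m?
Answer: 4887985/2 ≈ 2.4440e+6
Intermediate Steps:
b(Z, u) = -9/8 - 219*u/8 (b(Z, u) = -9/8 + (-219*u)/8 = -9/8 - 219*u/8)
q(P) = 20 - 10*P/(-84 + P) (q(P) = 20 - 5*(P + P)/(P - 84) = 20 - 5*2*P/(-84 + P) = 20 - 10*P/(-84 + P))
((3861 - J(87)) + b(66, 147))*(-9742 + q(-96)) = ((3861 - 1*87) + (-9/8 - 219/8*147))*(-9742 + 10*(-168 - 96)/(-84 - 96)) = ((3861 - 87) + (-9/8 - 32193/8))*(-9742 + 10*(-264)/(-180)) = (3774 - 16101/4)*(-9742 + 10*(-1/180)*(-264)) = -1005*(-9742 + 44/3)/4 = -1005/4*(-29182/3) = 4887985/2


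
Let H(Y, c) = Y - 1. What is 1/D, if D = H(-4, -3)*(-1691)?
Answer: 1/8455 ≈ 0.00011827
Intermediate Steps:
H(Y, c) = -1 + Y
D = 8455 (D = (-1 - 4)*(-1691) = -5*(-1691) = 8455)
1/D = 1/8455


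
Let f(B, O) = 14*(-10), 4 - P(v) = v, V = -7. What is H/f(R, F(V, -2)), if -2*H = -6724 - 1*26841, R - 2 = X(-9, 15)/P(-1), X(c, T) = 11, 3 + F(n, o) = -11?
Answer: -959/8 ≈ -119.88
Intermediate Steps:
F(n, o) = -14 (F(n, o) = -3 - 11 = -14)
P(v) = 4 - v
R = 21/5 (R = 2 + 11/(4 - 1*(-1)) = 2 + 11/(4 + 1) = 2 + 11/5 = 21/5 ≈ 4.2000)
f(B, O) = -140
H = 33565/2 (H = -(-6724 - 1*26841)/2 = -(-6724 - 26841)/2 = -1/2*(-33565) = 33565/2 ≈ 16783.)
H/f(R, F(V, -2)) = (33565/2)/(-140) = (33565/2)*(-1/140) = -959/8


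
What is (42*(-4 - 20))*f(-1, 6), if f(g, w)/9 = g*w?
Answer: 54432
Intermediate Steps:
f(g, w) = 9*g*w (f(g, w) = 9*(g*w) = 9*g*w)
(42*(-4 - 20))*f(-1, 6) = (42*(-4 - 20))*(9*(-1)*6) = (42*(-24))*(-54) = -1008*(-54) = 54432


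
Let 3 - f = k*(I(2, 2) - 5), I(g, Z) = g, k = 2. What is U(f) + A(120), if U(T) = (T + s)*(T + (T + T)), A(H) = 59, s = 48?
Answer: 1598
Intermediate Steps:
f = 9 (f = 3 - 2*(2 - 5) = 3 - 2*(-3) = 3 - 1*(-6) = 3 + 6 = 9)
U(T) = 3*T*(48 + T) (U(T) = (T + 48)*(T + (T + T)) = (48 + T)*(T + 2*T) = (48 + T)*(3*T) = 3*T*(48 + T))
U(f) + A(120) = 3*9*(48 + 9) + 59 = 3*9*57 + 59 = 1539 + 59 = 1598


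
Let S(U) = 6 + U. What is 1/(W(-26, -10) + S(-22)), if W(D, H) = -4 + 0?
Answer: -1/20 ≈ -0.050000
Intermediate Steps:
W(D, H) = -4
1/(W(-26, -10) + S(-22)) = 1/(-4 + (6 - 22)) = 1/(-4 - 16) = 1/(-20) = -1/20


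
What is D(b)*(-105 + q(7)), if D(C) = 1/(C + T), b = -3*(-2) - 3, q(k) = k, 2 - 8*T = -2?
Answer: -28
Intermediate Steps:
T = 1/2 (T = 1/4 - 1/8*(-2) = 1/4 + 1/4 = 1/2 ≈ 0.50000)
b = 3 (b = 6 - 3 = 3)
D(C) = 1/(1/2 + C) (D(C) = 1/(C + 1/2) = 1/(1/2 + C))
D(b)*(-105 + q(7)) = (2/(1 + 2*3))*(-105 + 7) = (2/(1 + 6))*(-98) = (2/7)*(-98) = -28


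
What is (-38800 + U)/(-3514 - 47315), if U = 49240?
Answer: -3480/16943 ≈ -0.20539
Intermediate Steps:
(-38800 + U)/(-3514 - 47315) = (-38800 + 49240)/(-3514 - 47315) = 10440/(-50829) = 10440*(-1/50829) = -3480/16943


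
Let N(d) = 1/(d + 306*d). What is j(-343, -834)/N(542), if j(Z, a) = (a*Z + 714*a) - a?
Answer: -51345860520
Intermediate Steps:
N(d) = 1/(307*d)
j(Z, a) = 713*a + Z*a (j(Z, a) = (Z*a + 714*a) - a = (714*a + Z*a) - a = 713*a + Z*a)
j(-343, -834)/N(542) = (-834*(713 - 343))/(((1/307)/542)) = (-834*370)/(((1/307)*(1/542))) = -308580/1/166394 = -308580*166394 = -51345860520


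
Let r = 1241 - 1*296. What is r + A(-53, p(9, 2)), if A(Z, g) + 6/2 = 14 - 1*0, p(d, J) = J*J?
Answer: 956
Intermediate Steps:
p(d, J) = J²
A(Z, g) = 11 (A(Z, g) = -3 + (14 - 1*0) = -3 + (14 + 0) = -3 + 14 = 11)
r = 945 (r = 1241 - 296 = 945)
r + A(-53, p(9, 2)) = 945 + 11 = 956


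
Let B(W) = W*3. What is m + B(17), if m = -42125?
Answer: -42074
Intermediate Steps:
B(W) = 3*W
m + B(17) = -42125 + 3*17 = -42125 + 51 = -42074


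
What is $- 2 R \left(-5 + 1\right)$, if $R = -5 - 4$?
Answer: $-72$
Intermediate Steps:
$R = -9$ ($R = -5 - 4 = -9$)
$- 2 R \left(-5 + 1\right) = \left(-2\right) \left(-9\right) \left(-5 + 1\right) = 18 \left(-4\right) = -72$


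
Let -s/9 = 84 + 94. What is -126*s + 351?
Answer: 202203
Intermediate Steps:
s = -1602 (s = -9*(84 + 94) = -9*178 = -1602)
-126*s + 351 = -126*(-1602) + 351 = 201852 + 351 = 202203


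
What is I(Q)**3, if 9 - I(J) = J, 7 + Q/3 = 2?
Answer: 13824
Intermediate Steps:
Q = -15 (Q = -21 + 3*2 = -21 + 6 = -15)
I(J) = 9 - J
I(Q)**3 = (9 - 1*(-15))**3 = (9 + 15)**3 = 24**3 = 13824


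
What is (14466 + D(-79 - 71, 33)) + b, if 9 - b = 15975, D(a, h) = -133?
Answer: -1633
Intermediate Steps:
b = -15966 (b = 9 - 1*15975 = 9 - 15975 = -15966)
(14466 + D(-79 - 71, 33)) + b = (14466 - 133) - 15966 = 14333 - 15966 = -1633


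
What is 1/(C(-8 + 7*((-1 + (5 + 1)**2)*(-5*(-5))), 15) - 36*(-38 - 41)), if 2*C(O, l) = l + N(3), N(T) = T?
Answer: 1/2853 ≈ 0.00035051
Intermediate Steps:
C(O, l) = 3/2 + l/2 (C(O, l) = (l + 3)/2 = (3 + l)/2 = 3/2 + l/2)
1/(C(-8 + 7*((-1 + (5 + 1)**2)*(-5*(-5))), 15) - 36*(-38 - 41)) = 1/((3/2 + (1/2)*15) - 36*(-38 - 41)) = 1/((3/2 + 15/2) - 36*(-79)) = 1/(9 + 2844) = 1/2853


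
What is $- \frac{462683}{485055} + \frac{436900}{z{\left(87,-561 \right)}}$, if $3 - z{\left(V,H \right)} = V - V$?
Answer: $\frac{70639713817}{485055} \approx 1.4563 \cdot 10^{5}$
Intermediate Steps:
$z{\left(V,H \right)} = 3$ ($z{\left(V,H \right)} = 3 - \left(V - V\right) = 3 - 0 = 3 + 0 = 3$)
$- \frac{462683}{485055} + \frac{436900}{z{\left(87,-561 \right)}} = - \frac{462683}{485055} + \frac{436900}{3} = \frac{70639713817}{485055}$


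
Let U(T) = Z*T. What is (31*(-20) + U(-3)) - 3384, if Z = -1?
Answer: -4001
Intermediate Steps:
U(T) = -T
(31*(-20) + U(-3)) - 3384 = (31*(-20) - 1*(-3)) - 3384 = (-620 + 3) - 3384 = -617 - 3384 = -4001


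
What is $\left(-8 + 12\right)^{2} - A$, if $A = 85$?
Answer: $-69$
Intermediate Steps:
$\left(-8 + 12\right)^{2} - A = \left(-8 + 12\right)^{2} - 85 = 4^{2} - 85 = 16 - 85 = -69$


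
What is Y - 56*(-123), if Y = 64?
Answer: 6952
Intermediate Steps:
Y - 56*(-123) = 64 - 56*(-123) = 64 + 6888 = 6952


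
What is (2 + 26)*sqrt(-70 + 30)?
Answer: 56*I*sqrt(10) ≈ 177.09*I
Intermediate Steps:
(2 + 26)*sqrt(-70 + 30) = 28*sqrt(-40) = 28*(2*I*sqrt(10)) = 56*I*sqrt(10)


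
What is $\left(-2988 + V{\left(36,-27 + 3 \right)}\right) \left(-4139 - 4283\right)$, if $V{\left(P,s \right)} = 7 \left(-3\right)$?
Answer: $25341798$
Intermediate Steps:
$V{\left(P,s \right)} = -21$
$\left(-2988 + V{\left(36,-27 + 3 \right)}\right) \left(-4139 - 4283\right) = \left(-2988 - 21\right) \left(-4139 - 4283\right) = \left(-3009\right) \left(-8422\right) = 25341798$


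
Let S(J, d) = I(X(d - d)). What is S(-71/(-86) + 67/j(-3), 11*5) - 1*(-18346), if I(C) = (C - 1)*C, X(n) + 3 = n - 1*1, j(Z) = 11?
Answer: 18366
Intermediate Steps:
X(n) = -4 + n (X(n) = -3 + (n - 1*1) = -3 + (n - 1) = -3 + (-1 + n) = -4 + n)
I(C) = C*(-1 + C) (I(C) = (-1 + C)*C = C*(-1 + C))
S(J, d) = 20 (S(J, d) = (-4 + (d - d))*(-1 + (-4 + (d - d))) = (-4 + 0)*(-1 + (-4 + 0)) = -4*(-1 - 4) = -4*(-5) = 20)
S(-71/(-86) + 67/j(-3), 11*5) - 1*(-18346) = 20 - 1*(-18346) = 20 + 18346 = 18366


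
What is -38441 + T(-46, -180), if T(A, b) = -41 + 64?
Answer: -38418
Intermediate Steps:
T(A, b) = 23
-38441 + T(-46, -180) = -38441 + 23 = -38418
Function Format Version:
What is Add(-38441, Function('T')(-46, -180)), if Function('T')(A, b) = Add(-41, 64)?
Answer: -38418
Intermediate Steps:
Function('T')(A, b) = 23
Add(-38441, Function('T')(-46, -180)) = Add(-38441, 23) = -38418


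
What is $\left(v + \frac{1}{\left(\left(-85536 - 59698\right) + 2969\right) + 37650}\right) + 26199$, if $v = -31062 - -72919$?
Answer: $\frac{7119678439}{104615} \approx 68056.0$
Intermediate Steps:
$v = 41857$ ($v = -31062 + 72919 = 41857$)
$\left(v + \frac{1}{\left(\left(-85536 - 59698\right) + 2969\right) + 37650}\right) + 26199 = \left(41857 + \frac{1}{\left(\left(-85536 - 59698\right) + 2969\right) + 37650}\right) + 26199 = \left(41857 + \frac{1}{\left(-145234 + 2969\right) + 37650}\right) + 26199 = \left(41857 + \frac{1}{-142265 + 37650}\right) + 26199 = \left(41857 + \frac{1}{-104615}\right) + 26199 = \left(41857 - \frac{1}{104615}\right) + 26199 = \frac{4378870054}{104615} + 26199 = \frac{7119678439}{104615}$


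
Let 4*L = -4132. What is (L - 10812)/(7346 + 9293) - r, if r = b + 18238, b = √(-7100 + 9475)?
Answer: -303473927/16639 - 5*√95 ≈ -18287.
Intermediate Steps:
L = -1033 (L = (¼)*(-4132) = -1033)
b = 5*√95 (b = √2375 = 5*√95 ≈ 48.734)
r = 18238 + 5*√95 (r = 5*√95 + 18238 = 18238 + 5*√95 ≈ 18287.)
(L - 10812)/(7346 + 9293) - r = (-1033 - 10812)/(7346 + 9293) - (18238 + 5*√95) = -11845/16639 + (-18238 - 5*√95) = -303473927/16639 - 5*√95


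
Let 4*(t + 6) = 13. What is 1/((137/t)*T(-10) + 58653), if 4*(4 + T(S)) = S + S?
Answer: 11/650115 ≈ 1.6920e-5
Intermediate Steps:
t = -11/4 (t = -6 + (1/4)*13 = -6 + 13/4 = -11/4 ≈ -2.7500)
T(S) = -4 + S/2 (T(S) = -4 + (S + S)/4 = -4 + (2*S)/4 = -4 + S/2)
1/((137/t)*T(-10) + 58653) = 1/((137/(-11/4))*(-4 + (1/2)*(-10)) + 58653) = 1/((137*(-4/11))*(-4 - 5) + 58653) = 1/(-548/11*(-9) + 58653) = 1/(4932/11 + 58653) = 1/(650115/11) = 11/650115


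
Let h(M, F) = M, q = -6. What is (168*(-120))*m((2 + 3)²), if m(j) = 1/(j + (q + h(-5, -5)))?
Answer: -1440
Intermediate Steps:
m(j) = 1/(-11 + j) (m(j) = 1/(j + (-6 - 5)) = 1/(j - 11) = 1/(-11 + j))
(168*(-120))*m((2 + 3)²) = (168*(-120))/(-11 + (2 + 3)²) = -20160/(-11 + 5²) = -20160/(-11 + 25) = -20160/14 = -20160*1/14 = -1440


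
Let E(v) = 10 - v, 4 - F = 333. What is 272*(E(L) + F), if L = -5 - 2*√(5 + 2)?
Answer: -85408 + 544*√7 ≈ -83969.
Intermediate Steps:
F = -329 (F = 4 - 1*333 = 4 - 333 = -329)
L = -5 - 2*√7 ≈ -10.292
272*(E(L) + F) = 272*((10 - (-5 - 2*√7)) - 329) = 272*((10 + (5 + 2*√7)) - 329) = 272*((15 + 2*√7) - 329) = 272*(-314 + 2*√7) = -85408 + 544*√7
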